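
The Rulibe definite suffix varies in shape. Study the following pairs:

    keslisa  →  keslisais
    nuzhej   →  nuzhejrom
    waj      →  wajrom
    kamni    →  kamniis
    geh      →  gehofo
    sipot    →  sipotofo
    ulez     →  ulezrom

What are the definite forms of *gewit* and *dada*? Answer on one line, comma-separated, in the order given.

The suffix is conditioned by the final sound: -ofo when the stem ends in a voiceless consonant (*geh*, *sipot*); -rom when the stem ends in a voiced consonant (*nuzhej*, *waj*, *ulez*); -is when the stem ends in a vowel (*keslisa*, *kamni*).
Since the final sound of *gewit* is /t/ (a voiceless consonant), it takes -ofo, giving *gewitofo*.
Since the final sound of *dada* is /a/ (a vowel), it takes -is, giving *dadais*.

gewitofo, dadais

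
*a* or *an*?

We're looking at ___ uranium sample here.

a

The indefinite article is chosen by the initial *sound* of the following word, not its spelling.
*uranium* begins with the sound /jʊ/ (u pronounced /jʊ/) — a consonant sound.
So the article is *a*: We're looking at a uranium sample here.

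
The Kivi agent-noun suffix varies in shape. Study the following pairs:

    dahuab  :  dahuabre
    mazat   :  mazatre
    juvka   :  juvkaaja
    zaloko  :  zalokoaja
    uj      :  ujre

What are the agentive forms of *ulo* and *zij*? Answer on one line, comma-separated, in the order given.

uloaja, zijre

The alternation tracks the final sound of the stem — -re when the stem ends in a consonant (*dahuab*, *mazat*, *uj*); -aja when the stem ends in a vowel (*juvka*, *zaloko*).
*ulo*: final sound = /o/, a vowel → -aja → *uloaja*.
Since the final sound of *zij* is /j/ (a consonant), it takes -re, giving *zijre*.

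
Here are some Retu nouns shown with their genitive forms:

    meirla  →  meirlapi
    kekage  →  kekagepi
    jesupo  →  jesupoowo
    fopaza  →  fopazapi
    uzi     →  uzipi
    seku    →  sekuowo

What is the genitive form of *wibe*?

wibepi

The suffix is conditioned by the last vowel: -owo when the last vowel of the stem is a rounded vowel (*jesupo*, *seku*); -pi when the last vowel of the stem is an unrounded vowel (*meirla*, *kekage*, *fopaza*, *uzi*).
Since the last vowel of *wibe* is /e/ (an unrounded vowel), it takes -pi, giving *wibepi*.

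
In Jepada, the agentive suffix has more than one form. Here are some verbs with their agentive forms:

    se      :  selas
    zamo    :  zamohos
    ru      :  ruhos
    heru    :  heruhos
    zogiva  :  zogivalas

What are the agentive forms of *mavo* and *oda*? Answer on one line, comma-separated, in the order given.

mavohos, odalas

Looking at the last vowel of each stem: -hos when the last vowel of the stem is a rounded vowel (*zamo*, *ru*, *heru*); -las when the last vowel of the stem is an unrounded vowel (*se*, *zogiva*).
The last vowel of *mavo* is /o/, which is a rounded vowel, so the suffix is -hos, giving *mavohos*.
The last vowel of *oda* is /a/, which is an unrounded vowel, so the suffix is -las, giving *odalas*.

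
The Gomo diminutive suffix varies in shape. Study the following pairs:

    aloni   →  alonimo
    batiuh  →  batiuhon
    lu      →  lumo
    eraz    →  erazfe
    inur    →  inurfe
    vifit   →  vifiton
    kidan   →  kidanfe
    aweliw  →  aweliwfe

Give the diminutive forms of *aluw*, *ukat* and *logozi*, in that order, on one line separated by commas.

aluwfe, ukaton, logozimo

The suffix is conditioned by the final sound: -on when the stem ends in a voiceless consonant (*batiuh*, *vifit*); -fe when the stem ends in a voiced consonant (*eraz*, *inur*, *kidan*, *aweliw*); -mo when the stem ends in a vowel (*aloni*, *lu*).
*aluw* — final sound /w/ (a voiced consonant) → -fe → *aluwfe*.
*ukat* — final sound /t/ (a voiceless consonant) → -on → *ukaton*.
Since the final sound of *logozi* is /i/ (a vowel), it takes -mo, giving *logozimo*.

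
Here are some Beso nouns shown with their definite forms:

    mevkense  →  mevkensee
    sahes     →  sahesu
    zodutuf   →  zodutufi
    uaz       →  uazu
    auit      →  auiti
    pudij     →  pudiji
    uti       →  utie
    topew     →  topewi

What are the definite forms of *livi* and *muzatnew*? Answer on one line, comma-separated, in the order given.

The suffix is conditioned by the final sound: -u when the stem ends in a sibilant (*sahes*, *uaz*); -i when the stem ends in a non-sibilant consonant (*zodutuf*, *auit*, *pudij*, *topew*); -e when the stem ends in a vowel (*mevkense*, *uti*).
Since the final sound of *livi* is /i/ (a vowel), it takes -e, giving *livie*.
The final sound of *muzatnew* is /w/, which is a non-sibilant consonant, so the suffix is -i, giving *muzatnewi*.

livie, muzatnewi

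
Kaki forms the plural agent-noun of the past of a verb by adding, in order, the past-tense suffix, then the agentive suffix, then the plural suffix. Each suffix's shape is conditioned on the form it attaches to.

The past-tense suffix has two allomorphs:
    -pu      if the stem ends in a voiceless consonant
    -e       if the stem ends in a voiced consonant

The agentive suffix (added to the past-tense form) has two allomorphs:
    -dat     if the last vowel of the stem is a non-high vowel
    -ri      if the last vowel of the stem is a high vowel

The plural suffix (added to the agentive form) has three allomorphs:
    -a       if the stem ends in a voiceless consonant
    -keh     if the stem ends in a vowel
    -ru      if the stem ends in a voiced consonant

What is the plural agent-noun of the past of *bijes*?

bijespurikeh

Since the final consonant of *bijes* is /s/ (voiceless), it takes -pu, giving *bijespu*.
Since the last vowel of the past-tense form *bijespu* is /u/ (a high vowel), it takes -ri, giving *bijespuri*.
Since the final sound of the agentive form *bijespuri* is /i/ (a vowel), it takes -keh, giving *bijespurikeh*.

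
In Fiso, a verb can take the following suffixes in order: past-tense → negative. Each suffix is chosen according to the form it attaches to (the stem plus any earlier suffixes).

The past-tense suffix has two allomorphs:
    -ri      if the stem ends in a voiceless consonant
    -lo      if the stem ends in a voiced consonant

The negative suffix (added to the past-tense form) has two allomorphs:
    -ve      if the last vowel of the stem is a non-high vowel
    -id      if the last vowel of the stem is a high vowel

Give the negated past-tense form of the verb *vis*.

visriid

*vis* — final consonant /s/ (voiceless) → -ri → *visri*.
The past-tense form *visri*: last vowel = /i/, a high vowel → -id → *visriid*.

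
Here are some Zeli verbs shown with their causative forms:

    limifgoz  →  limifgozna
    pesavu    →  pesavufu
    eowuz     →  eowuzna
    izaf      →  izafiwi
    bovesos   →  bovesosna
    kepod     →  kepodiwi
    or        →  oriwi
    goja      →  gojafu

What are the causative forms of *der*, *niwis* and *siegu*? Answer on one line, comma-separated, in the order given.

deriwi, niwisna, siegufu

Looking at the final sound of each stem: -na when the stem ends in a sibilant (*limifgoz*, *eowuz*, *bovesos*); -iwi when the stem ends in a non-sibilant consonant (*izaf*, *kepod*, *or*); -fu when the stem ends in a vowel (*pesavu*, *goja*).
The final sound of *der* is /r/, which is a non-sibilant consonant, so the suffix is -iwi, giving *deriwi*.
*niwis*: final sound = /s/, a sibilant → -na → *niwisna*.
Since the final sound of *siegu* is /u/ (a vowel), it takes -fu, giving *siegufu*.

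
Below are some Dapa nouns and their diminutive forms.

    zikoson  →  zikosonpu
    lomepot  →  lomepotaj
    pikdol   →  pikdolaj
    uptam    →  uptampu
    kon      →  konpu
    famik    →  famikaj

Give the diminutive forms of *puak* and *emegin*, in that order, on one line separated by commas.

The suffix is conditioned by the final consonant: -pu when the stem ends in a nasal (*zikoson*, *uptam*, *kon*); -aj when the stem ends in a non-nasal consonant (*lomepot*, *pikdol*, *famik*).
Since the final consonant of *puak* is /k/ (non-nasal), it takes -aj, giving *puakaj*.
*emegin* — final consonant /n/ (a nasal) → -pu → *emeginpu*.

puakaj, emeginpu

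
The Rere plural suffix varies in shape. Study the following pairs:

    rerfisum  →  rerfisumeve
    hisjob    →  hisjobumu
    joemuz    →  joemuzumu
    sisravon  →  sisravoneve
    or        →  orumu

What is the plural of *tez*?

tezumu

The suffix is conditioned by the final consonant: -eve when the stem ends in a nasal (*rerfisum*, *sisravon*); -umu when the stem ends in a non-nasal consonant (*hisjob*, *joemuz*, *or*).
The final consonant of *tez* is /z/, which is non-nasal, so the suffix is -umu, giving *tezumu*.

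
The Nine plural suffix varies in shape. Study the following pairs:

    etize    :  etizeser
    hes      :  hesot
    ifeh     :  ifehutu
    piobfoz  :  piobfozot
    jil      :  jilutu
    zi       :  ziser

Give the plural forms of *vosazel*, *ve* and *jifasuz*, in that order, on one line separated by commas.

The alternation tracks the final sound of the stem — -ot when the stem ends in a sibilant (*hes*, *piobfoz*); -utu when the stem ends in a non-sibilant consonant (*ifeh*, *jil*); -ser when the stem ends in a vowel (*etize*, *zi*).
The final sound of *vosazel* is /l/, which is a non-sibilant consonant, so the suffix is -utu, giving *vosazelutu*.
Since the final sound of *ve* is /e/ (a vowel), it takes -ser, giving *veser*.
Since the final sound of *jifasuz* is /z/ (a sibilant), it takes -ot, giving *jifasuzot*.

vosazelutu, veser, jifasuzot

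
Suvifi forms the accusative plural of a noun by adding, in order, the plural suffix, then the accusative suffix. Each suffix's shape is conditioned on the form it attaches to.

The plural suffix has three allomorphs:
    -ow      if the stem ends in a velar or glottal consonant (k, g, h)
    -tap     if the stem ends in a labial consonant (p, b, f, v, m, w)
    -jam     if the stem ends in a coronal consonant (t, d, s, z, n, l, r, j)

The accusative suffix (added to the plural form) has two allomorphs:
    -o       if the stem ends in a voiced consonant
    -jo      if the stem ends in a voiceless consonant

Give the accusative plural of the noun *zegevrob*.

Since the final consonant of *zegevrob* is /b/ (labial), it takes -tap, giving *zegevrobtap*.
The plural form *zegevrobtap* — final consonant /p/ (voiceless) → -jo → *zegevrobtapjo*.

zegevrobtapjo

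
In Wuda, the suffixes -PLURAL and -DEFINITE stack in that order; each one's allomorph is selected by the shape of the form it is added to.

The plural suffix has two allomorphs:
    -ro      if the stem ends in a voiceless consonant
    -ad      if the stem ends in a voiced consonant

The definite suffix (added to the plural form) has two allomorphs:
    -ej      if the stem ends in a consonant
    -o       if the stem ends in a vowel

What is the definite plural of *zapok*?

*zapok*: final consonant = /k/, voiceless → -ro → *zapokro*.
Since the final sound of the plural form *zapokro* is /o/ (a vowel), it takes -o, giving *zapokroo*.

zapokroo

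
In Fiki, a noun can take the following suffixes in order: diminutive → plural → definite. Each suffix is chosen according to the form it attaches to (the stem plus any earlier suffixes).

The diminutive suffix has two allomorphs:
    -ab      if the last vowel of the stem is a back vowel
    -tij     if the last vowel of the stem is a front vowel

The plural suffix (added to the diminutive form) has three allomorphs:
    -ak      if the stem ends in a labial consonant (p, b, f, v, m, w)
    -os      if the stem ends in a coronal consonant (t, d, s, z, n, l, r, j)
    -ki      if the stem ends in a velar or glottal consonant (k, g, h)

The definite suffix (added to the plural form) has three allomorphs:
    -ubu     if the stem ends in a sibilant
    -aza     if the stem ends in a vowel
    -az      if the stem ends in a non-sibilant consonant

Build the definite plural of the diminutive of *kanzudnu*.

kanzudnuabakaz

*kanzudnu* — last vowel /u/ (a back vowel) → -ab → *kanzudnuab*.
Since the final consonant of the diminutive form *kanzudnuab* is /b/ (labial), it takes -ak, giving *kanzudnuabak*.
The plural form *kanzudnuabak* — final sound /k/ (a non-sibilant consonant) → -az → *kanzudnuabakaz*.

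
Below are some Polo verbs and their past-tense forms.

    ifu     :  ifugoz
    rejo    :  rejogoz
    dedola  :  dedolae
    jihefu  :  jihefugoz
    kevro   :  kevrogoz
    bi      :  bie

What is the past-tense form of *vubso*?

vubsogoz

The alternation tracks the last vowel of the stem — -goz when the last vowel of the stem is a rounded vowel (*ifu*, *rejo*, *jihefu*, *kevro*); -e when the last vowel of the stem is an unrounded vowel (*dedola*, *bi*).
*vubso* — last vowel /o/ (a rounded vowel) → -goz → *vubsogoz*.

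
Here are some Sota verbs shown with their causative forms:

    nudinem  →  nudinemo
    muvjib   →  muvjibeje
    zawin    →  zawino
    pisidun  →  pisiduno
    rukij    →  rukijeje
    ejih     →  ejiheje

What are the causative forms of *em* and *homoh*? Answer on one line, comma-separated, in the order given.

emo, homoheje

The pattern is nasality of the final consonant: -o when the stem ends in a nasal (*nudinem*, *zawin*, *pisidun*); -eje when the stem ends in a non-nasal consonant (*muvjib*, *rukij*, *ejih*).
The final consonant of *em* is /m/, which is a nasal, so the suffix is -o, giving *emo*.
The final consonant of *homoh* is /h/, which is non-nasal, so the suffix is -eje, giving *homoheje*.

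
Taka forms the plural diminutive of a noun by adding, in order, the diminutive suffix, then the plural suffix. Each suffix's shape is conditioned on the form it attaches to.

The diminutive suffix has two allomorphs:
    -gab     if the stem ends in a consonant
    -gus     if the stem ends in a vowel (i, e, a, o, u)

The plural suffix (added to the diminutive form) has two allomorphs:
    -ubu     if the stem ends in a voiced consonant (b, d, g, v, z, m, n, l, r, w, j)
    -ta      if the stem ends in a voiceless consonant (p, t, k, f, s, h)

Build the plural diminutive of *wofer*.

wofergabubu

Since the final sound of *wofer* is /r/ (a consonant), it takes -gab, giving *wofergab*.
The final consonant of the diminutive form *wofergab* is /b/, which is voiced, so the plural suffix is -ubu, giving *wofergabubu*.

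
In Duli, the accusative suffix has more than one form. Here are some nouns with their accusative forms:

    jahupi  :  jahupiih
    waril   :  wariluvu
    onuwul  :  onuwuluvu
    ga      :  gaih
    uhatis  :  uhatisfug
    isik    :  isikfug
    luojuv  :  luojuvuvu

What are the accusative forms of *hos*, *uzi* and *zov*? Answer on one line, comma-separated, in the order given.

hosfug, uziih, zovuvu

The suffix is conditioned by the final sound: -fug when the stem ends in a voiceless consonant (*uhatis*, *isik*); -uvu when the stem ends in a voiced consonant (*waril*, *onuwul*, *luojuv*); -ih when the stem ends in a vowel (*jahupi*, *ga*).
*hos* — final sound /s/ (a voiceless consonant) → -fug → *hosfug*.
The final sound of *uzi* is /i/, which is a vowel, so the suffix is -ih, giving *uziih*.
Since the final sound of *zov* is /v/ (a voiced consonant), it takes -uvu, giving *zovuvu*.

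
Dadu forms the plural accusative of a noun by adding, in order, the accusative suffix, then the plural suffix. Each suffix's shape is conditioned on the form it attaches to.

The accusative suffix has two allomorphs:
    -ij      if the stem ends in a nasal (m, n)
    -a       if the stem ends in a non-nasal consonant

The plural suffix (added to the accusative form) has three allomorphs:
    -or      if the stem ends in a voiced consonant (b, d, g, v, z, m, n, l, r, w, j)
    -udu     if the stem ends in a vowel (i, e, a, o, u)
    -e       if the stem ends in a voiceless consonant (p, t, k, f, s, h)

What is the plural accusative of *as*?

The final consonant of *as* is /s/, which is non-nasal, so the accusative suffix is -a, giving *asa*.
The accusative form *asa*: final sound = /a/, a vowel → -udu → *asaudu*.

asaudu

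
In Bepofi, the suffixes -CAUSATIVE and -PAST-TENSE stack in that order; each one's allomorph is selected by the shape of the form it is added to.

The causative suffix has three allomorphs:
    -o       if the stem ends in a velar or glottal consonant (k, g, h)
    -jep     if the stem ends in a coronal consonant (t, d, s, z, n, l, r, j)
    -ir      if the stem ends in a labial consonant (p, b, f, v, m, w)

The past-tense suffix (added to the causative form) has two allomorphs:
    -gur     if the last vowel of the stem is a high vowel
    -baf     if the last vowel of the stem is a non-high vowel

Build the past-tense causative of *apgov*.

apgovirgur

The final consonant of *apgov* is /v/, which is labial, so the causative suffix is -ir, giving *apgovir*.
The causative form *apgovir* — last vowel /i/ (a high vowel) → -gur → *apgovirgur*.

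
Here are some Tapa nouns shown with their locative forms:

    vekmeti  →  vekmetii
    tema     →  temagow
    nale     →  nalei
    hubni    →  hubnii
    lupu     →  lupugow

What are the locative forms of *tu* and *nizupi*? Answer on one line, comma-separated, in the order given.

tugow, nizupii

The pattern is front/back vowel harmony: -i when the last vowel of the stem is a front vowel (*vekmeti*, *nale*, *hubni*); -gow when the last vowel of the stem is a back vowel (*tema*, *lupu*).
*tu*: last vowel = /u/, a back vowel → -gow → *tugow*.
*nizupi* — last vowel /i/ (a front vowel) → -i → *nizupii*.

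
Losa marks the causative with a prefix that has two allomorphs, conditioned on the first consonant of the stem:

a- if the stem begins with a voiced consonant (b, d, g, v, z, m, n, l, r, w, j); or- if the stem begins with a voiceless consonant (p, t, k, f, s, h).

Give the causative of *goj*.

agoj

The first consonant of *goj* is /g/, which is voiced, so the prefix is a-, giving *agoj*.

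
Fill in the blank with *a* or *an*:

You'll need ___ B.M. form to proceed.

The indefinite article is chosen by the initial *sound* of the following word, not its spelling.
The initialism *B.M.* is read letter by letter; the first letter, B, is pronounced /biː/, which begins with a consonant sound.
So the article is *a*: You'll need a B.M. form to proceed.

a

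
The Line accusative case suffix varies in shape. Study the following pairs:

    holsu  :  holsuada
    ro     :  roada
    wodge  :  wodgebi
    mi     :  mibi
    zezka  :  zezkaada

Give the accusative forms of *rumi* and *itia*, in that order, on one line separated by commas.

rumibi, itiaada

The pattern is front/back vowel harmony: -bi when the last vowel of the stem is a front vowel (*wodge*, *mi*); -ada when the last vowel of the stem is a back vowel (*holsu*, *ro*, *zezka*).
Since the last vowel of *rumi* is /i/ (a front vowel), it takes -bi, giving *rumibi*.
Since the last vowel of *itia* is /a/ (a back vowel), it takes -ada, giving *itiaada*.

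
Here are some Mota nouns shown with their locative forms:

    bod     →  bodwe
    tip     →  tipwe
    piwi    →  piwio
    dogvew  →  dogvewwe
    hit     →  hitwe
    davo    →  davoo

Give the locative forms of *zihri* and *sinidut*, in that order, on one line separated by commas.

zihrio, sinidutwe

The pattern is consonant vs. vowel: -we when the stem ends in a consonant (*bod*, *tip*, *dogvew*, *hit*); -o when the stem ends in a vowel (*piwi*, *davo*).
Since the final sound of *zihri* is /i/ (a vowel), it takes -o, giving *zihrio*.
*sinidut* — final sound /t/ (a consonant) → -we → *sinidutwe*.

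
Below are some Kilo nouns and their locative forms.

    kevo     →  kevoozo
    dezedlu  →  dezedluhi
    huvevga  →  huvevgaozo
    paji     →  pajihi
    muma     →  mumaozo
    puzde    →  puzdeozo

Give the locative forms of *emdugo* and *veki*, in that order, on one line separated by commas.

Looking at the last vowel of each stem: -hi when the last vowel of the stem is a high vowel (*dezedlu*, *paji*); -ozo when the last vowel of the stem is a non-high vowel (*kevo*, *huvevga*, *muma*, *puzde*).
Since the last vowel of *emdugo* is /o/ (a non-high vowel), it takes -ozo, giving *emdugoozo*.
*veki* — last vowel /i/ (a high vowel) → -hi → *vekihi*.

emdugoozo, vekihi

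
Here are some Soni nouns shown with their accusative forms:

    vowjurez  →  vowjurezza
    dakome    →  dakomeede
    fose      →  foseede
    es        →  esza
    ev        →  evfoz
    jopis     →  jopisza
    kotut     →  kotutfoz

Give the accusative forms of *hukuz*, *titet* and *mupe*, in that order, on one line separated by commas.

The alternation tracks the final sound of the stem — -za when the stem ends in a sibilant (*vowjurez*, *es*, *jopis*); -foz when the stem ends in a non-sibilant consonant (*ev*, *kotut*); -ede when the stem ends in a vowel (*dakome*, *fose*).
The final sound of *hukuz* is /z/, which is a sibilant, so the suffix is -za, giving *hukuzza*.
*titet*: final sound = /t/, a non-sibilant consonant → -foz → *titetfoz*.
Since the final sound of *mupe* is /e/ (a vowel), it takes -ede, giving *mupeede*.

hukuzza, titetfoz, mupeede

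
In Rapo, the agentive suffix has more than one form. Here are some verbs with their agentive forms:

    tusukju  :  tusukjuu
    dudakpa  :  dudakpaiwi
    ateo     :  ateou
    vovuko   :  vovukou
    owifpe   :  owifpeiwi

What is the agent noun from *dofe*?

The suffix is conditioned by the last vowel: -u when the last vowel of the stem is a rounded vowel (*tusukju*, *ateo*, *vovuko*); -iwi when the last vowel of the stem is an unrounded vowel (*dudakpa*, *owifpe*).
The last vowel of *dofe* is /e/, which is an unrounded vowel, so the suffix is -iwi, giving *dofeiwi*.

dofeiwi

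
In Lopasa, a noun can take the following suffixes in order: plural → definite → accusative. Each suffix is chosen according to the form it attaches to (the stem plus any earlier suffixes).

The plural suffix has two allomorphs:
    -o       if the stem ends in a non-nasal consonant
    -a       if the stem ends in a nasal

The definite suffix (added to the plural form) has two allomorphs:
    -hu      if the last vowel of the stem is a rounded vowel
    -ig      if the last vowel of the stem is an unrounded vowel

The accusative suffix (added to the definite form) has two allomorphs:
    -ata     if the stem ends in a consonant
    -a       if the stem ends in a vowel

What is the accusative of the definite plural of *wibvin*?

wibvinaigata

Since the final consonant of *wibvin* is /n/ (a nasal), it takes -a, giving *wibvina*.
The last vowel of the plural form *wibvina* is /a/, which is an unrounded vowel, so the definite suffix is -ig, giving *wibvinaig*.
Since the final sound of the definite form *wibvinaig* is /g/ (a consonant), it takes -ata, giving *wibvinaigata*.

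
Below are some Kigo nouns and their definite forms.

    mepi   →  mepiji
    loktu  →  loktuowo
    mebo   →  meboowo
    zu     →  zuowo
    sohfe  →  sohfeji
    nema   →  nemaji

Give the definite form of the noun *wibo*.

The alternation tracks the last vowel of the stem — -owo when the last vowel of the stem is a rounded vowel (*loktu*, *mebo*, *zu*); -ji when the last vowel of the stem is an unrounded vowel (*mepi*, *sohfe*, *nema*).
*wibo*: last vowel = /o/, a rounded vowel → -owo → *wiboowo*.

wiboowo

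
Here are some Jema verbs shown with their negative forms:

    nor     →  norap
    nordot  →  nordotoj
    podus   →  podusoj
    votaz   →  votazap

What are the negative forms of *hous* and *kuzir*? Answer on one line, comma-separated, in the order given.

housoj, kuzirap

The pattern is voicing of the final consonant: -oj when the stem ends in a voiceless consonant (*nordot*, *podus*); -ap when the stem ends in a voiced consonant (*nor*, *votaz*).
The final consonant of *hous* is /s/, which is voiceless, so the suffix is -oj, giving *housoj*.
The final consonant of *kuzir* is /r/, which is voiced, so the suffix is -ap, giving *kuzirap*.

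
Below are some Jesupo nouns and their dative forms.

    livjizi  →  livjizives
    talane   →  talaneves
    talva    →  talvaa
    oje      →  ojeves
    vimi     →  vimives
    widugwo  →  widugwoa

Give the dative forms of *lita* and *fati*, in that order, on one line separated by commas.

litaa, fatives

The alternation tracks the last vowel of the stem — -ves when the last vowel of the stem is a front vowel (*livjizi*, *talane*, *oje*, *vimi*); -a when the last vowel of the stem is a back vowel (*talva*, *widugwo*).
The last vowel of *lita* is /a/, which is a back vowel, so the suffix is -a, giving *litaa*.
*fati* — last vowel /i/ (a front vowel) → -ves → *fatives*.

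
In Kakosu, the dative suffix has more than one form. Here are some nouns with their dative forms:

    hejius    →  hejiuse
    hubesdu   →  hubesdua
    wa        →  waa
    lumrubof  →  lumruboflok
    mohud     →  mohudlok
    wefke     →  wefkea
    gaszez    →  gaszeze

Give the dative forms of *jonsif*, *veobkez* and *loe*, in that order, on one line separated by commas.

jonsiflok, veobkeze, loea

The alternation tracks the final sound of the stem — -e when the stem ends in a sibilant (*hejius*, *gaszez*); -lok when the stem ends in a non-sibilant consonant (*lumrubof*, *mohud*); -a when the stem ends in a vowel (*hubesdu*, *wa*, *wefke*).
*jonsif* — final sound /f/ (a non-sibilant consonant) → -lok → *jonsiflok*.
*veobkez*: final sound = /z/, a sibilant → -e → *veobkeze*.
*loe* — final sound /e/ (a vowel) → -a → *loea*.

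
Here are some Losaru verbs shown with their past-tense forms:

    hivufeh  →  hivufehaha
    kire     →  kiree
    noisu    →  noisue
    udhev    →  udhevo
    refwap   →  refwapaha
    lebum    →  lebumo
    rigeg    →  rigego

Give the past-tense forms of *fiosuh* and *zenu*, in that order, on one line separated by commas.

Looking at the final sound of each stem: -aha when the stem ends in a voiceless consonant (*hivufeh*, *refwap*); -o when the stem ends in a voiced consonant (*udhev*, *lebum*, *rigeg*); -e when the stem ends in a vowel (*kire*, *noisu*).
The final sound of *fiosuh* is /h/, which is a voiceless consonant, so the suffix is -aha, giving *fiosuhaha*.
*zenu*: final sound = /u/, a vowel → -e → *zenue*.

fiosuhaha, zenue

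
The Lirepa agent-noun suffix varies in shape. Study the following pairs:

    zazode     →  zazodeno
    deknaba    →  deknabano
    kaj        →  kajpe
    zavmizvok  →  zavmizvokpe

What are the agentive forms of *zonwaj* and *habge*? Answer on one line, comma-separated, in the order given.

The suffix is conditioned by the final sound: -pe when the stem ends in a consonant (*kaj*, *zavmizvok*); -no when the stem ends in a vowel (*zazode*, *deknaba*).
*zonwaj* — final sound /j/ (a consonant) → -pe → *zonwajpe*.
*habge*: final sound = /e/, a vowel → -no → *habgeno*.

zonwajpe, habgeno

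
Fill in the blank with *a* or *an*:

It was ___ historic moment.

The indefinite article is chosen by the initial *sound* of the following word, not its spelling.
*historic* begins with the sound /h/ (h is pronounced in standard usage) — a consonant sound.
So the article is *a*: It was a historic moment.

a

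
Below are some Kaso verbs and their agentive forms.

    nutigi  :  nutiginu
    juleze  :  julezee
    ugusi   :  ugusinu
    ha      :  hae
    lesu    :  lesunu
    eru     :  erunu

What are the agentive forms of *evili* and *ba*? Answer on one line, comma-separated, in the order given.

evilinu, bae

Looking at the last vowel of each stem: -nu when the last vowel of the stem is a high vowel (*nutigi*, *ugusi*, *lesu*, *eru*); -e when the last vowel of the stem is a non-high vowel (*juleze*, *ha*).
*evili* — last vowel /i/ (a high vowel) → -nu → *evilinu*.
*ba*: last vowel = /a/, a non-high vowel → -e → *bae*.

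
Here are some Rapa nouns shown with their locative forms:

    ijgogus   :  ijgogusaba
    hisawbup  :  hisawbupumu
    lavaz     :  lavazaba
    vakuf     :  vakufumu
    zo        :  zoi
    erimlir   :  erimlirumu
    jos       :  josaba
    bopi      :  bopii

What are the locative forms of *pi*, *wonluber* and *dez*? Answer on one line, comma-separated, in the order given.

The suffix is conditioned by the final sound: -aba when the stem ends in a sibilant (*ijgogus*, *lavaz*, *jos*); -umu when the stem ends in a non-sibilant consonant (*hisawbup*, *vakuf*, *erimlir*); -i when the stem ends in a vowel (*zo*, *bopi*).
*pi*: final sound = /i/, a vowel → -i → *pii*.
The final sound of *wonluber* is /r/, which is a non-sibilant consonant, so the suffix is -umu, giving *wonluberumu*.
The final sound of *dez* is /z/, which is a sibilant, so the suffix is -aba, giving *dezaba*.

pii, wonluberumu, dezaba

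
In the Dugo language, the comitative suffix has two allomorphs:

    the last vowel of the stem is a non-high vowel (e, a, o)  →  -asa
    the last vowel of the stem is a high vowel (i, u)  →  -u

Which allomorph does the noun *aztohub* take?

Since the last vowel of *aztohub* is /u/ (a high vowel), it takes -u.

-u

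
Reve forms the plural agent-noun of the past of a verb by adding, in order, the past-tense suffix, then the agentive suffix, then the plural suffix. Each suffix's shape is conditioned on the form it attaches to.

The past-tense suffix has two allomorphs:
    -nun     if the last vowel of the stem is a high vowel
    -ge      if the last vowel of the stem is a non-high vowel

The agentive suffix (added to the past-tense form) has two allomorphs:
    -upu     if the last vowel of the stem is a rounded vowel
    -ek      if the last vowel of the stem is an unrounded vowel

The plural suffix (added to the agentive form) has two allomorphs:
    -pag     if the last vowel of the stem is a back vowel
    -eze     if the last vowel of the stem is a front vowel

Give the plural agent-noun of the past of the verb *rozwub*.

The last vowel of *rozwub* is /u/, which is a high vowel, so the past-tense suffix is -nun, giving *rozwubnun*.
The past-tense form *rozwubnun*: last vowel = /u/, a rounded vowel → -upu → *rozwubnunupu*.
The agentive form *rozwubnunupu*: last vowel = /u/, a back vowel → -pag → *rozwubnunupupag*.

rozwubnunupupag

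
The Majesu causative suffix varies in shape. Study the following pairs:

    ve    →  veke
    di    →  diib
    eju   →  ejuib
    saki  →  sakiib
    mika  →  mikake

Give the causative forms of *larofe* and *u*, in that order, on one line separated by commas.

The alternation tracks the last vowel of the stem — -ib when the last vowel of the stem is a high vowel (*di*, *eju*, *saki*); -ke when the last vowel of the stem is a non-high vowel (*ve*, *mika*).
*larofe*: last vowel = /e/, a non-high vowel → -ke → *larofeke*.
*u* — last vowel /u/ (a high vowel) → -ib → *uib*.

larofeke, uib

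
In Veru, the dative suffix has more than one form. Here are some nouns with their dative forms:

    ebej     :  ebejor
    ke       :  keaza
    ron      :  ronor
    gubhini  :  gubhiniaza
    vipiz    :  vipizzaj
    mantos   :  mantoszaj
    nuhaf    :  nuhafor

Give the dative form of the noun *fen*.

fenor

Looking at the final sound of each stem: -zaj when the stem ends in a sibilant (*vipiz*, *mantos*); -or when the stem ends in a non-sibilant consonant (*ebej*, *ron*, *nuhaf*); -aza when the stem ends in a vowel (*ke*, *gubhini*).
The final sound of *fen* is /n/, which is a non-sibilant consonant, so the suffix is -or, giving *fenor*.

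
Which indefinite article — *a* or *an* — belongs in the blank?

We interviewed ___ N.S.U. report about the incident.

The indefinite article is chosen by the initial *sound* of the following word, not its spelling.
The initialism *N.S.U.* is read letter by letter; the first letter, N, is pronounced /ɛn/, which begins with a vowel sound.
So the article is *an*: We interviewed an N.S.U. report about the incident.

an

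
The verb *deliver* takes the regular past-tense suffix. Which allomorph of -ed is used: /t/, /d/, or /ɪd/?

The stem *deliver* ends in a voiced sound other than /d/.
The -ed suffix is realized as /ɪd/ after /t, d/; as /t/ after other voiceless consonants; and as /d/ after other voiced sounds.
So -ed on *deliver* is pronounced /d/.

/d/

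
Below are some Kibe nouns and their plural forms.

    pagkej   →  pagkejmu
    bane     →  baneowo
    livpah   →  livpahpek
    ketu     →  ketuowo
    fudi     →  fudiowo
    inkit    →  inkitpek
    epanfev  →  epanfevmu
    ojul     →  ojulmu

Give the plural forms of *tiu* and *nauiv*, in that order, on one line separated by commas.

Looking at the final sound of each stem: -pek when the stem ends in a voiceless consonant (*livpah*, *inkit*); -mu when the stem ends in a voiced consonant (*pagkej*, *epanfev*, *ojul*); -owo when the stem ends in a vowel (*bane*, *ketu*, *fudi*).
Since the final sound of *tiu* is /u/ (a vowel), it takes -owo, giving *tiuowo*.
*nauiv* — final sound /v/ (a voiced consonant) → -mu → *nauivmu*.

tiuowo, nauivmu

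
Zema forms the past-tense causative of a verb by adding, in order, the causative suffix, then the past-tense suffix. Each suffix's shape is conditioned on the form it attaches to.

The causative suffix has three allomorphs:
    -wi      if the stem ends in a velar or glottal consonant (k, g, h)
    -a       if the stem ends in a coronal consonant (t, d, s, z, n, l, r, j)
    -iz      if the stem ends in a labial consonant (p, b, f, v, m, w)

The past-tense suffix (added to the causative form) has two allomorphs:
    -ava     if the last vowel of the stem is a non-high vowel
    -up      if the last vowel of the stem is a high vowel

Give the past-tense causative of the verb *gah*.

Since the final consonant of *gah* is /h/ (velar/glottal), it takes -wi, giving *gahwi*.
The causative form *gahwi* — last vowel /i/ (a high vowel) → -up → *gahwiup*.

gahwiup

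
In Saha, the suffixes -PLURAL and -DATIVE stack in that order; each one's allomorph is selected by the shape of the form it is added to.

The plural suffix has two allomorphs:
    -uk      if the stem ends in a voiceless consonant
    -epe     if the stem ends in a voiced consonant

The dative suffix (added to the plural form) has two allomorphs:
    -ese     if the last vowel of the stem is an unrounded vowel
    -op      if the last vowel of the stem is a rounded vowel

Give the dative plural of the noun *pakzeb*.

pakzebepeese

Since the final consonant of *pakzeb* is /b/ (voiced), it takes -epe, giving *pakzebepe*.
The plural form *pakzebepe*: last vowel = /e/, an unrounded vowel → -ese → *pakzebepeese*.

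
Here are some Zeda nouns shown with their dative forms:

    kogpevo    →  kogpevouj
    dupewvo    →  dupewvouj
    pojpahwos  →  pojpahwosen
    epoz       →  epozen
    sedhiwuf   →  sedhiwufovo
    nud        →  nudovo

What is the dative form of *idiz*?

Looking at the final sound of each stem: -en when the stem ends in a sibilant (*pojpahwos*, *epoz*); -ovo when the stem ends in a non-sibilant consonant (*sedhiwuf*, *nud*); -uj when the stem ends in a vowel (*kogpevo*, *dupewvo*).
Since the final sound of *idiz* is /z/ (a sibilant), it takes -en, giving *idizen*.

idizen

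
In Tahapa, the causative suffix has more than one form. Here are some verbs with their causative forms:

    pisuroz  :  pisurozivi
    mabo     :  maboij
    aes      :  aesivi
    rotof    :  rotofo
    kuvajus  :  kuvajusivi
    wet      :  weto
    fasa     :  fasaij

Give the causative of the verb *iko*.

ikoij

The alternation tracks the final sound of the stem — -ivi when the stem ends in a sibilant (*pisuroz*, *aes*, *kuvajus*); -o when the stem ends in a non-sibilant consonant (*rotof*, *wet*); -ij when the stem ends in a vowel (*mabo*, *fasa*).
Since the final sound of *iko* is /o/ (a vowel), it takes -ij, giving *ikoij*.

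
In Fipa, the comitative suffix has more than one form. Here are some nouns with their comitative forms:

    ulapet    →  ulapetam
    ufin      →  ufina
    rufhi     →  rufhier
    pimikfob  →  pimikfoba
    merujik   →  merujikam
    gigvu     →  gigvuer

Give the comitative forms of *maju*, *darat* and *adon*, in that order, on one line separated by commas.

The pattern is voicing of the final sound: -am when the stem ends in a voiceless consonant (*ulapet*, *merujik*); -a when the stem ends in a voiced consonant (*ufin*, *pimikfob*); -er when the stem ends in a vowel (*rufhi*, *gigvu*).
Since the final sound of *maju* is /u/ (a vowel), it takes -er, giving *majuer*.
The final sound of *darat* is /t/, which is a voiceless consonant, so the suffix is -am, giving *daratam*.
*adon*: final sound = /n/, a voiced consonant → -a → *adona*.

majuer, daratam, adona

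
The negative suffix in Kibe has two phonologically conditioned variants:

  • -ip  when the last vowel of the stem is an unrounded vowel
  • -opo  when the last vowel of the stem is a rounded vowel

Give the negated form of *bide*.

*bide* — last vowel /e/ (an unrounded vowel) → -ip → *bideip*.

bideip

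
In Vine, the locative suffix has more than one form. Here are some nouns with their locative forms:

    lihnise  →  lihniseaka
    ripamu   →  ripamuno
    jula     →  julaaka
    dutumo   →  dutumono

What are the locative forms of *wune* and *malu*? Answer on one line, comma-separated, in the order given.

wuneaka, maluno

The suffix is conditioned by the last vowel: -no when the last vowel of the stem is a rounded vowel (*ripamu*, *dutumo*); -aka when the last vowel of the stem is an unrounded vowel (*lihnise*, *jula*).
The last vowel of *wune* is /e/, which is an unrounded vowel, so the suffix is -aka, giving *wuneaka*.
*malu* — last vowel /u/ (a rounded vowel) → -no → *maluno*.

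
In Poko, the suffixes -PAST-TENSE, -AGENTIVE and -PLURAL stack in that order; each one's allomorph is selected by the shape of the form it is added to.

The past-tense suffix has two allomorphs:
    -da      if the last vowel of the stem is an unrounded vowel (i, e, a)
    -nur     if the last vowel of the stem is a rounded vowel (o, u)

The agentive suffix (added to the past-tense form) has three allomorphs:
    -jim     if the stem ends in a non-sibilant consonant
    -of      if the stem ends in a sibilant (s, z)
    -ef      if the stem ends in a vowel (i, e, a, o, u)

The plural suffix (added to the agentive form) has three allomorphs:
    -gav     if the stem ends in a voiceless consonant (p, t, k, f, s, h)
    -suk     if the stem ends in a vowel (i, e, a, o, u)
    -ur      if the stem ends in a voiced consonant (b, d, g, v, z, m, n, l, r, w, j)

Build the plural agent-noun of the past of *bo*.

Since the last vowel of *bo* is /o/ (a rounded vowel), it takes -nur, giving *bonur*.
Since the final sound of the past-tense form *bonur* is /r/ (a non-sibilant consonant), it takes -jim, giving *bonurjim*.
The agentive form *bonurjim*: final sound = /m/, a voiced consonant → -ur → *bonurjimur*.

bonurjimur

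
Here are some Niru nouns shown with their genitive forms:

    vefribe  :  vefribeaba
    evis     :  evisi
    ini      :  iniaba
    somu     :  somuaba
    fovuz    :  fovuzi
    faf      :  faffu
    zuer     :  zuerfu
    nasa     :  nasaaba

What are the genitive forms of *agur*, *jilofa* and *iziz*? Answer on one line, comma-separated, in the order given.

agurfu, jilofaaba, izizi

The pattern is sibilance of the final sound: -i when the stem ends in a sibilant (*evis*, *fovuz*); -fu when the stem ends in a non-sibilant consonant (*faf*, *zuer*); -aba when the stem ends in a vowel (*vefribe*, *ini*, *somu*, *nasa*).
*agur* — final sound /r/ (a non-sibilant consonant) → -fu → *agurfu*.
Since the final sound of *jilofa* is /a/ (a vowel), it takes -aba, giving *jilofaaba*.
Since the final sound of *iziz* is /z/ (a sibilant), it takes -i, giving *izizi*.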